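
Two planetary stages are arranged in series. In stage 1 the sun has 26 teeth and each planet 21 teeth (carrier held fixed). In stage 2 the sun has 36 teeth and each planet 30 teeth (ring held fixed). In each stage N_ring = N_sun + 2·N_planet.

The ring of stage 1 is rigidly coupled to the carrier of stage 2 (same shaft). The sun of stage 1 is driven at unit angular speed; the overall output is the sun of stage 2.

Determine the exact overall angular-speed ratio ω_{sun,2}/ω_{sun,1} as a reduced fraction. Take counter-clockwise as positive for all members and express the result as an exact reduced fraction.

Stage 1: N_ring = 26 + 2·21 = 68
Stage 1: 26(ω_s−ω_c) = −68(ω_r−ω_c),  ω_c=0, ω_s=1
Stage 1: ω_r = 0 − (26/68)(1−0) = -13/34
  ⇒ ω_r¹/ω_s¹ = -13/34
Stage 2: N_ring = 36 + 2·30 = 96
Stage 2: 36(ω_s−ω_c) = −96(ω_r−ω_c),  ω_r=0, ω_c=1
Stage 2: ω_s = 1 − (96/36)(0−1) = 11/3
  ⇒ ω_s²/ω_c² = 11/3
Coupling ω_c² = ω_r¹ ⇒ overall = -13/34 × 11/3 = -143/102

-143/102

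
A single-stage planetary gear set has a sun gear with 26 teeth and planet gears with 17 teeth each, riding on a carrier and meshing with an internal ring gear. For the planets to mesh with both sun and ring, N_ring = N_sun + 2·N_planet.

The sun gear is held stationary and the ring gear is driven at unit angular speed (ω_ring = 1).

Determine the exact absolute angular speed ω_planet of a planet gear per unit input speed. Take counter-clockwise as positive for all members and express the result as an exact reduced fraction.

N_ring = 26 + 2·17 = 60
26(ω_s−ω_c) = −60(ω_r−ω_c),  ω_s=0, ω_r=1
26(0−ω_c) = −60(1−ω_c)  ⇒  86ω_c = 60  ⇒  ω_c = 30/43
sun–planet: 26·(0−30/43) = −17·(ω_p−ω_c)  ⇒  ω_p−ω_c = −(26/17)·(-30/43) = 780/731
ω_p = 30/43 + 780/731 = 30/17

30/17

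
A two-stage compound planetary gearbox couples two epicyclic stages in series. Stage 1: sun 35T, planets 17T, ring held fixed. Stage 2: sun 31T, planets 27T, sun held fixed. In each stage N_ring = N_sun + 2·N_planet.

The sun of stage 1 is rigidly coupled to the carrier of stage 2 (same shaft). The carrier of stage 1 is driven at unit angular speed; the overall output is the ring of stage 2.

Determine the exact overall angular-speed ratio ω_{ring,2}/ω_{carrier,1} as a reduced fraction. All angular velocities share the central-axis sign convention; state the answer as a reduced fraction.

Stage 1: N_ring = 35 + 2·17 = 69
Stage 1: 35(ω_s−ω_c) = −69(ω_r−ω_c),  ω_r=0, ω_c=1
Stage 1: ω_s = 1 − (69/35)(0−1) = 104/35
  ⇒ ω_s¹/ω_c¹ = 104/35
Stage 2: N_ring = 31 + 2·27 = 85
Stage 2: 31(ω_s−ω_c) = −85(ω_r−ω_c),  ω_s=0, ω_c=1
Stage 2: ω_r = 1 − (31/85)(0−1) = 116/85
  ⇒ ω_r²/ω_c² = 116/85
Coupling ω_c² = ω_s¹ ⇒ overall = 104/35 × 116/85 = 12064/2975

12064/2975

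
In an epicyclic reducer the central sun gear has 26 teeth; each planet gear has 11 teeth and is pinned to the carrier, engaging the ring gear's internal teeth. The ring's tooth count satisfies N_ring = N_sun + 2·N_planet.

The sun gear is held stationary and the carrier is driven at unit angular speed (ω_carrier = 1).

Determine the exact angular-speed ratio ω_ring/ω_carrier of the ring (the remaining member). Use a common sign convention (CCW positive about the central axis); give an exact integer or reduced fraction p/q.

37/24

N_ring = 26 + 2·11 = 48
26(ω_s−ω_c) = −48(ω_r−ω_c),  ω_s=0, ω_c=1
ω_r = 1 − (26/48)(0−1) = 37/24
ω_r/ω_c = 37/24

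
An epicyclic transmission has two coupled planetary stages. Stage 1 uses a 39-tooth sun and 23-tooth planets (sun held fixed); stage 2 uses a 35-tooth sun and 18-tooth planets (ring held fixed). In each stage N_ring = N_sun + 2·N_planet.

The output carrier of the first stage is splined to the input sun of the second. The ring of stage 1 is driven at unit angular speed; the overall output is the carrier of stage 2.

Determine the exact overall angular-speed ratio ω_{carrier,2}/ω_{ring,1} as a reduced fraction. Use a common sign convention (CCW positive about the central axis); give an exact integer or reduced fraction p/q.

2975/13144

Stage 1: N_ring = 39 + 2·23 = 85
Stage 1: 39(ω_s−ω_c) = −85(ω_r−ω_c),  ω_s=0, ω_r=1
Stage 1: 39(0−ω_c) = −85(1−ω_c)  ⇒  124ω_c = 85  ⇒  ω_c = 85/124
  ⇒ ω_c¹/ω_r¹ = 85/124
Stage 2: N_ring = 35 + 2·18 = 71
Stage 2: 35(ω_s−ω_c) = −71(ω_r−ω_c),  ω_r=0, ω_s=1
Stage 2: 35(1−ω_c) = −71(0−ω_c)  ⇒  106ω_c = 35  ⇒  ω_c = 35/106
  ⇒ ω_c²/ω_s² = 35/106
Coupling ω_s² = ω_c¹ ⇒ overall = 85/124 × 35/106 = 2975/13144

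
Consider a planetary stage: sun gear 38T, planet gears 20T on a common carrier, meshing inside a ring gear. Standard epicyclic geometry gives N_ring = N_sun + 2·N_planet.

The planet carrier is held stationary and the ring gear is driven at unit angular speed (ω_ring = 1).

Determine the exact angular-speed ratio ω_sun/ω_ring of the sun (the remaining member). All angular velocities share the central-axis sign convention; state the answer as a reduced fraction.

N_ring = 38 + 2·20 = 78
38(ω_s−ω_c) = −78(ω_r−ω_c),  ω_c=0, ω_r=1
ω_s = 0 − (78/38)(1−0) = -39/19
ω_s/ω_r = -39/19

-39/19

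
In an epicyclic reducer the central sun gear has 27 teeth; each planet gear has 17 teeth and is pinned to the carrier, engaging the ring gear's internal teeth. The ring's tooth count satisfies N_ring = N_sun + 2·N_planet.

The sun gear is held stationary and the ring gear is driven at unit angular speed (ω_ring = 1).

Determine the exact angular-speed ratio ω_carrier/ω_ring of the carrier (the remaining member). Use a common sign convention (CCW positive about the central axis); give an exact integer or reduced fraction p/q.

61/88

N_ring = 27 + 2·17 = 61
27(ω_s−ω_c) = −61(ω_r−ω_c),  ω_s=0, ω_r=1
27(0−ω_c) = −61(1−ω_c)  ⇒  88ω_c = 61  ⇒  ω_c = 61/88
ω_c/ω_r = 61/88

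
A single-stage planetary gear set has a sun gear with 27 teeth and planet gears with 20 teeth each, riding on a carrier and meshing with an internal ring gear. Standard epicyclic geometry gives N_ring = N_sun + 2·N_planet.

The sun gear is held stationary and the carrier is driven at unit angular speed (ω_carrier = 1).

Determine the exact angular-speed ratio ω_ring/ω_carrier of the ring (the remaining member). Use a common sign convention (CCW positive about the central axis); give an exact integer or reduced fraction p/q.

94/67

N_ring = 27 + 2·20 = 67
27(ω_s−ω_c) = −67(ω_r−ω_c),  ω_s=0, ω_c=1
ω_r = 1 − (27/67)(0−1) = 94/67
ω_r/ω_c = 94/67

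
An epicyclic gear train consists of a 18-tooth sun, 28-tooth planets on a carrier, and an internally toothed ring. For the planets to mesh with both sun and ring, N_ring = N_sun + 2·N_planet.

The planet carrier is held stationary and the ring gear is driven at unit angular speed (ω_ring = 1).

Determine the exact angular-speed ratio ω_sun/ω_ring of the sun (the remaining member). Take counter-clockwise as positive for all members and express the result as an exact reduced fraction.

-37/9

N_ring = 18 + 2·28 = 74
18(ω_s−ω_c) = −74(ω_r−ω_c),  ω_c=0, ω_r=1
ω_s = 0 − (74/18)(1−0) = -37/9
ω_s/ω_r = -37/9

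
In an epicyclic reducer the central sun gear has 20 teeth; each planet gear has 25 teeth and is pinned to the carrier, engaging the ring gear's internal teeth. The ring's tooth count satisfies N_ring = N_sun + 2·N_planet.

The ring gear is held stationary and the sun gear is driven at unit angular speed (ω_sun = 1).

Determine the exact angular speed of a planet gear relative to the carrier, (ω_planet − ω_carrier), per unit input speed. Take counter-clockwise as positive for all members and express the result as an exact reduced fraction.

-28/45

N_ring = 20 + 2·25 = 70
20(ω_s−ω_c) = −70(ω_r−ω_c),  ω_r=0, ω_s=1
20(1−ω_c) = −70(0−ω_c)  ⇒  90ω_c = 20  ⇒  ω_c = 2/9
sun–planet: 20·(1−2/9) = −25·(ω_p−ω_c)  ⇒  ω_p−ω_c = −(20/25)·(7/9) = -28/45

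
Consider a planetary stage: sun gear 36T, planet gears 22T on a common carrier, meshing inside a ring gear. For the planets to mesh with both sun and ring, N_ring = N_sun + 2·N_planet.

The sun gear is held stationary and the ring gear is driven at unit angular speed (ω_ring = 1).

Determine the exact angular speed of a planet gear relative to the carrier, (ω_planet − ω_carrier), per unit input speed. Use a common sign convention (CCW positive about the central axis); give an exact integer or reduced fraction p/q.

360/319

N_ring = 36 + 2·22 = 80
36(ω_s−ω_c) = −80(ω_r−ω_c),  ω_s=0, ω_r=1
36(0−ω_c) = −80(1−ω_c)  ⇒  116ω_c = 80  ⇒  ω_c = 20/29
sun–planet: 36·(0−20/29) = −22·(ω_p−ω_c)  ⇒  ω_p−ω_c = −(36/22)·(-20/29) = 360/319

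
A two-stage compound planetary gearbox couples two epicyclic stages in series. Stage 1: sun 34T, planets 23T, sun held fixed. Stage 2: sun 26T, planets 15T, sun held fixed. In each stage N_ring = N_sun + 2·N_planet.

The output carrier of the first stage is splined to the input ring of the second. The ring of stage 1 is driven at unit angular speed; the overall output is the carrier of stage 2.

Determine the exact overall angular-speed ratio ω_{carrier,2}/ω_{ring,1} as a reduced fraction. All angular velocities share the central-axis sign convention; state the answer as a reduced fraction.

1120/2337

Stage 1: N_ring = 34 + 2·23 = 80
Stage 1: 34(ω_s−ω_c) = −80(ω_r−ω_c),  ω_s=0, ω_r=1
Stage 1: 34(0−ω_c) = −80(1−ω_c)  ⇒  114ω_c = 80  ⇒  ω_c = 40/57
  ⇒ ω_c¹/ω_r¹ = 40/57
Stage 2: N_ring = 26 + 2·15 = 56
Stage 2: 26(ω_s−ω_c) = −56(ω_r−ω_c),  ω_s=0, ω_r=1
Stage 2: 26(0−ω_c) = −56(1−ω_c)  ⇒  82ω_c = 56  ⇒  ω_c = 28/41
  ⇒ ω_c²/ω_r² = 28/41
Coupling ω_r² = ω_c¹ ⇒ overall = 40/57 × 28/41 = 1120/2337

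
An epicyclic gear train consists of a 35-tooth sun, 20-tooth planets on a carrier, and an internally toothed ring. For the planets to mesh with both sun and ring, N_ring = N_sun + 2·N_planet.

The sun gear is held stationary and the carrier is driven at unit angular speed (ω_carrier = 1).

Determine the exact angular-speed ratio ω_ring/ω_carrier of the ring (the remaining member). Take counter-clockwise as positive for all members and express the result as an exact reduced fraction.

22/15

N_ring = 35 + 2·20 = 75
35(ω_s−ω_c) = −75(ω_r−ω_c),  ω_s=0, ω_c=1
ω_r = 1 − (35/75)(0−1) = 22/15
ω_r/ω_c = 22/15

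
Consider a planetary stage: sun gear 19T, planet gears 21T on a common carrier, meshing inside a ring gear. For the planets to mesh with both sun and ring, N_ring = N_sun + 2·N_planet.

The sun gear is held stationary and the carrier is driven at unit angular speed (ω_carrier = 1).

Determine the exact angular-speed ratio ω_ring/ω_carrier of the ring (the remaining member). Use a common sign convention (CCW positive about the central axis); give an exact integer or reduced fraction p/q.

80/61

N_ring = 19 + 2·21 = 61
19(ω_s−ω_c) = −61(ω_r−ω_c),  ω_s=0, ω_c=1
ω_r = 1 − (19/61)(0−1) = 80/61
ω_r/ω_c = 80/61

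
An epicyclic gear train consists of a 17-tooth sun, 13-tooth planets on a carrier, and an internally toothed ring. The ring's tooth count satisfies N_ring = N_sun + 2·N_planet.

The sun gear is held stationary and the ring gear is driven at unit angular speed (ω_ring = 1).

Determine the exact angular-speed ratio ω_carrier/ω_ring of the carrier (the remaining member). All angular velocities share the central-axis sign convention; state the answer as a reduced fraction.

43/60

N_ring = 17 + 2·13 = 43
17(ω_s−ω_c) = −43(ω_r−ω_c),  ω_s=0, ω_r=1
17(0−ω_c) = −43(1−ω_c)  ⇒  60ω_c = 43  ⇒  ω_c = 43/60
ω_c/ω_r = 43/60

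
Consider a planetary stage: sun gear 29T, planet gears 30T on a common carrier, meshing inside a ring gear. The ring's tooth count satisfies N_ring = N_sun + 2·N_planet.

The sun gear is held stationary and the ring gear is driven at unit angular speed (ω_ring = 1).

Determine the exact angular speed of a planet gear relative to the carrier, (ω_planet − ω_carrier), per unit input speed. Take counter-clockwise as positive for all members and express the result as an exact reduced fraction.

N_ring = 29 + 2·30 = 89
29(ω_s−ω_c) = −89(ω_r−ω_c),  ω_s=0, ω_r=1
29(0−ω_c) = −89(1−ω_c)  ⇒  118ω_c = 89  ⇒  ω_c = 89/118
sun–planet: 29·(0−89/118) = −30·(ω_p−ω_c)  ⇒  ω_p−ω_c = −(29/30)·(-89/118) = 2581/3540

2581/3540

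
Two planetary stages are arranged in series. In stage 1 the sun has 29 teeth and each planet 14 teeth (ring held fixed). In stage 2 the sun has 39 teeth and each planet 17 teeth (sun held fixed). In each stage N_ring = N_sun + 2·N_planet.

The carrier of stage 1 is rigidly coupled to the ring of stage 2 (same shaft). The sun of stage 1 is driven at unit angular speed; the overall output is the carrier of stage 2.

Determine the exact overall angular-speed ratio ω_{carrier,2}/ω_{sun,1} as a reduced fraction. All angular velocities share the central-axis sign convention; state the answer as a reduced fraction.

Stage 1: N_ring = 29 + 2·14 = 57
Stage 1: 29(ω_s−ω_c) = −57(ω_r−ω_c),  ω_r=0, ω_s=1
Stage 1: 29(1−ω_c) = −57(0−ω_c)  ⇒  86ω_c = 29  ⇒  ω_c = 29/86
  ⇒ ω_c¹/ω_s¹ = 29/86
Stage 2: N_ring = 39 + 2·17 = 73
Stage 2: 39(ω_s−ω_c) = −73(ω_r−ω_c),  ω_s=0, ω_r=1
Stage 2: 39(0−ω_c) = −73(1−ω_c)  ⇒  112ω_c = 73  ⇒  ω_c = 73/112
  ⇒ ω_c²/ω_r² = 73/112
Coupling ω_r² = ω_c¹ ⇒ overall = 29/86 × 73/112 = 2117/9632

2117/9632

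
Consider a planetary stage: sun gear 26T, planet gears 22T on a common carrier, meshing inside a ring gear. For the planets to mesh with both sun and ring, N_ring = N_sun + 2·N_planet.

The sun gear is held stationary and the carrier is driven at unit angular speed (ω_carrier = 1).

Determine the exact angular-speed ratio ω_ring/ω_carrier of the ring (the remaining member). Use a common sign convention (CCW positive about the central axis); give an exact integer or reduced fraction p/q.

48/35

N_ring = 26 + 2·22 = 70
26(ω_s−ω_c) = −70(ω_r−ω_c),  ω_s=0, ω_c=1
ω_r = 1 − (26/70)(0−1) = 48/35
ω_r/ω_c = 48/35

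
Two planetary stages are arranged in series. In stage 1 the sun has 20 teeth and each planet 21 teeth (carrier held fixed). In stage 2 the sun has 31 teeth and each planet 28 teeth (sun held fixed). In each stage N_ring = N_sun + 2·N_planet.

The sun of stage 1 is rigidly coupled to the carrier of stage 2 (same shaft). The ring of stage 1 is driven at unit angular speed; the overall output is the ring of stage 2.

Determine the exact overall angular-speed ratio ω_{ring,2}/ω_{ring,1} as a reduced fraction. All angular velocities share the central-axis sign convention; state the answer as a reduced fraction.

-1829/435

Stage 1: N_ring = 20 + 2·21 = 62
Stage 1: 20(ω_s−ω_c) = −62(ω_r−ω_c),  ω_c=0, ω_r=1
Stage 1: ω_s = 0 − (62/20)(1−0) = -31/10
  ⇒ ω_s¹/ω_r¹ = -31/10
Stage 2: N_ring = 31 + 2·28 = 87
Stage 2: 31(ω_s−ω_c) = −87(ω_r−ω_c),  ω_s=0, ω_c=1
Stage 2: ω_r = 1 − (31/87)(0−1) = 118/87
  ⇒ ω_r²/ω_c² = 118/87
Coupling ω_c² = ω_s¹ ⇒ overall = -31/10 × 118/87 = -1829/435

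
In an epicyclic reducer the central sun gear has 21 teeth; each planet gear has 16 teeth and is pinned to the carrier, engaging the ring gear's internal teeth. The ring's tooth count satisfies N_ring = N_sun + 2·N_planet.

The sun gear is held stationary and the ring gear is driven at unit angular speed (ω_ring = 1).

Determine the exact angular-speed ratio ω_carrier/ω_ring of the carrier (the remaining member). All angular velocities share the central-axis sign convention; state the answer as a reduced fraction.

N_ring = 21 + 2·16 = 53
21(ω_s−ω_c) = −53(ω_r−ω_c),  ω_s=0, ω_r=1
21(0−ω_c) = −53(1−ω_c)  ⇒  74ω_c = 53  ⇒  ω_c = 53/74
ω_c/ω_r = 53/74

53/74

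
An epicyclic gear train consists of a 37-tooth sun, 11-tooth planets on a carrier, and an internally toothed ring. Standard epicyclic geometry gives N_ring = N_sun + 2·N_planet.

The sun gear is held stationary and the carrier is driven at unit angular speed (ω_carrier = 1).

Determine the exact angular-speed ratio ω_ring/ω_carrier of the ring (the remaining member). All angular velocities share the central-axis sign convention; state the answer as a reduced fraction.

96/59

N_ring = 37 + 2·11 = 59
37(ω_s−ω_c) = −59(ω_r−ω_c),  ω_s=0, ω_c=1
ω_r = 1 − (37/59)(0−1) = 96/59
ω_r/ω_c = 96/59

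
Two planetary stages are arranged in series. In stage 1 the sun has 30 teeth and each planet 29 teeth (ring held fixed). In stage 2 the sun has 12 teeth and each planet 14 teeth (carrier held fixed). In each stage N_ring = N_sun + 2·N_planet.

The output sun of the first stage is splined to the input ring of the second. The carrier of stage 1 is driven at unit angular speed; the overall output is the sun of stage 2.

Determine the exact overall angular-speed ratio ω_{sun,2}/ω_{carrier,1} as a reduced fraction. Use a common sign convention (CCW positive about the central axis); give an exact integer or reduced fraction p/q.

Stage 1: N_ring = 30 + 2·29 = 88
Stage 1: 30(ω_s−ω_c) = −88(ω_r−ω_c),  ω_r=0, ω_c=1
Stage 1: ω_s = 1 − (88/30)(0−1) = 59/15
  ⇒ ω_s¹/ω_c¹ = 59/15
Stage 2: N_ring = 12 + 2·14 = 40
Stage 2: 12(ω_s−ω_c) = −40(ω_r−ω_c),  ω_c=0, ω_r=1
Stage 2: ω_s = 0 − (40/12)(1−0) = -10/3
  ⇒ ω_s²/ω_r² = -10/3
Coupling ω_r² = ω_s¹ ⇒ overall = 59/15 × -10/3 = -118/9

-118/9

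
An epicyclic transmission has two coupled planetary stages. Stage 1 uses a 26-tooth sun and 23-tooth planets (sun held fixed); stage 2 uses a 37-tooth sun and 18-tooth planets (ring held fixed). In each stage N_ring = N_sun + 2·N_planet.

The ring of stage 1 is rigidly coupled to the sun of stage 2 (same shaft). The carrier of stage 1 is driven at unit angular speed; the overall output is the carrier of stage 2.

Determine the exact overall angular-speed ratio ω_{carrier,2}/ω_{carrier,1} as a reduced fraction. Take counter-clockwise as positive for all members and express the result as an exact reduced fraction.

Stage 1: N_ring = 26 + 2·23 = 72
Stage 1: 26(ω_s−ω_c) = −72(ω_r−ω_c),  ω_s=0, ω_c=1
Stage 1: ω_r = 1 − (26/72)(0−1) = 49/36
  ⇒ ω_r¹/ω_c¹ = 49/36
Stage 2: N_ring = 37 + 2·18 = 73
Stage 2: 37(ω_s−ω_c) = −73(ω_r−ω_c),  ω_r=0, ω_s=1
Stage 2: 37(1−ω_c) = −73(0−ω_c)  ⇒  110ω_c = 37  ⇒  ω_c = 37/110
  ⇒ ω_c²/ω_s² = 37/110
Coupling ω_s² = ω_r¹ ⇒ overall = 49/36 × 37/110 = 1813/3960

1813/3960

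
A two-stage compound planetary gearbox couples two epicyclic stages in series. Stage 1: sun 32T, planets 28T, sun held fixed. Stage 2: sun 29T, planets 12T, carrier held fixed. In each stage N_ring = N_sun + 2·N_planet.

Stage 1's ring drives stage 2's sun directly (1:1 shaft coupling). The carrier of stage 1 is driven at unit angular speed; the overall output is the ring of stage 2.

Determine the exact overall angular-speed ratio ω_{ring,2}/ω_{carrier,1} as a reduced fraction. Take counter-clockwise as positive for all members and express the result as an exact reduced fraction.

-435/583

Stage 1: N_ring = 32 + 2·28 = 88
Stage 1: 32(ω_s−ω_c) = −88(ω_r−ω_c),  ω_s=0, ω_c=1
Stage 1: ω_r = 1 − (32/88)(0−1) = 15/11
  ⇒ ω_r¹/ω_c¹ = 15/11
Stage 2: N_ring = 29 + 2·12 = 53
Stage 2: 29(ω_s−ω_c) = −53(ω_r−ω_c),  ω_c=0, ω_s=1
Stage 2: ω_r = 0 − (29/53)(1−0) = -29/53
  ⇒ ω_r²/ω_s² = -29/53
Coupling ω_s² = ω_r¹ ⇒ overall = 15/11 × -29/53 = -435/583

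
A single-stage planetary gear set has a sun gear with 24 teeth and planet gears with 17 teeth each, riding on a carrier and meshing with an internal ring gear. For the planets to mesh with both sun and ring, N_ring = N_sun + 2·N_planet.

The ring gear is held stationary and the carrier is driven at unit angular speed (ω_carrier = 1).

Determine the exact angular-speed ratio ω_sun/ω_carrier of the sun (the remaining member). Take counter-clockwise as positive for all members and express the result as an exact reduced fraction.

41/12

N_ring = 24 + 2·17 = 58
24(ω_s−ω_c) = −58(ω_r−ω_c),  ω_r=0, ω_c=1
ω_s = 1 − (58/24)(0−1) = 41/12
ω_s/ω_c = 41/12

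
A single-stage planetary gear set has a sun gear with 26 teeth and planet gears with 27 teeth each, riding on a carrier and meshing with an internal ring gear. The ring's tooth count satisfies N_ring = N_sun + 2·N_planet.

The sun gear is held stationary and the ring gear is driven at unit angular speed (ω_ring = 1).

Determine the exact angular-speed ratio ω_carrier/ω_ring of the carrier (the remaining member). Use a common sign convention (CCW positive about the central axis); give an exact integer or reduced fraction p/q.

40/53

N_ring = 26 + 2·27 = 80
26(ω_s−ω_c) = −80(ω_r−ω_c),  ω_s=0, ω_r=1
26(0−ω_c) = −80(1−ω_c)  ⇒  106ω_c = 80  ⇒  ω_c = 40/53
ω_c/ω_r = 40/53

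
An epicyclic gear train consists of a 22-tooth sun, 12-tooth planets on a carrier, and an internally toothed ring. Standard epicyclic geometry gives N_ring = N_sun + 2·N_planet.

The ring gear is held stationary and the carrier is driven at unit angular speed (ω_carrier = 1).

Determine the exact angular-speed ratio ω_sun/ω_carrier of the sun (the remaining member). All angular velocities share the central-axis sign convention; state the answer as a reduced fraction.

34/11

N_ring = 22 + 2·12 = 46
22(ω_s−ω_c) = −46(ω_r−ω_c),  ω_r=0, ω_c=1
ω_s = 1 − (46/22)(0−1) = 34/11
ω_s/ω_c = 34/11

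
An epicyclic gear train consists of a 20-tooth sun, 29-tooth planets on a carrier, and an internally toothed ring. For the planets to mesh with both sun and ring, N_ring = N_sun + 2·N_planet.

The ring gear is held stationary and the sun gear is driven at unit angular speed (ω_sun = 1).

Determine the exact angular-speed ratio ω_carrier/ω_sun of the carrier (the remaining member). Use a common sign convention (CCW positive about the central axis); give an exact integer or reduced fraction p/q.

10/49

N_ring = 20 + 2·29 = 78
20(ω_s−ω_c) = −78(ω_r−ω_c),  ω_r=0, ω_s=1
20(1−ω_c) = −78(0−ω_c)  ⇒  98ω_c = 20  ⇒  ω_c = 10/49
ω_c/ω_s = 10/49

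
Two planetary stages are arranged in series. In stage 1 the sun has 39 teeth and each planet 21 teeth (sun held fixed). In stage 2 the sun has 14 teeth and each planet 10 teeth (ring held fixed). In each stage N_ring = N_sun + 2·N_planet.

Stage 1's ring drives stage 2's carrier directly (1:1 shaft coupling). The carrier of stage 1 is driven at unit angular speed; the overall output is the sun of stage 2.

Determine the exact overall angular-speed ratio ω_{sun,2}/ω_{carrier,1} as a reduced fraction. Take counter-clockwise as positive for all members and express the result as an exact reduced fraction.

320/63

Stage 1: N_ring = 39 + 2·21 = 81
Stage 1: 39(ω_s−ω_c) = −81(ω_r−ω_c),  ω_s=0, ω_c=1
Stage 1: ω_r = 1 − (39/81)(0−1) = 40/27
  ⇒ ω_r¹/ω_c¹ = 40/27
Stage 2: N_ring = 14 + 2·10 = 34
Stage 2: 14(ω_s−ω_c) = −34(ω_r−ω_c),  ω_r=0, ω_c=1
Stage 2: ω_s = 1 − (34/14)(0−1) = 24/7
  ⇒ ω_s²/ω_c² = 24/7
Coupling ω_c² = ω_r¹ ⇒ overall = 40/27 × 24/7 = 320/63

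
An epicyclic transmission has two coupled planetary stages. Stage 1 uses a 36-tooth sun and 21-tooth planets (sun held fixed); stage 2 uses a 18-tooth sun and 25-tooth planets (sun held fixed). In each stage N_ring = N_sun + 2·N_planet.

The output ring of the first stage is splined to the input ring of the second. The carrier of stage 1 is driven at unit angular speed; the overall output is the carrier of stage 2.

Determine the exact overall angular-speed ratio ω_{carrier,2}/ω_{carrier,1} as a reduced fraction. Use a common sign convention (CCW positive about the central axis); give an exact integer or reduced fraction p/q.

Stage 1: N_ring = 36 + 2·21 = 78
Stage 1: 36(ω_s−ω_c) = −78(ω_r−ω_c),  ω_s=0, ω_c=1
Stage 1: ω_r = 1 − (36/78)(0−1) = 19/13
  ⇒ ω_r¹/ω_c¹ = 19/13
Stage 2: N_ring = 18 + 2·25 = 68
Stage 2: 18(ω_s−ω_c) = −68(ω_r−ω_c),  ω_s=0, ω_r=1
Stage 2: 18(0−ω_c) = −68(1−ω_c)  ⇒  86ω_c = 68  ⇒  ω_c = 34/43
  ⇒ ω_c²/ω_r² = 34/43
Coupling ω_r² = ω_r¹ ⇒ overall = 19/13 × 34/43 = 646/559

646/559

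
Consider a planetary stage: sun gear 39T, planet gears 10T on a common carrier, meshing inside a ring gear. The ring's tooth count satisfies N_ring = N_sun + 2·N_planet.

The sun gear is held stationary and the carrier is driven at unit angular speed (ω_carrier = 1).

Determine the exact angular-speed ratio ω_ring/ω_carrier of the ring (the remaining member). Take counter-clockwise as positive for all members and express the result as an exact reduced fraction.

98/59

N_ring = 39 + 2·10 = 59
39(ω_s−ω_c) = −59(ω_r−ω_c),  ω_s=0, ω_c=1
ω_r = 1 − (39/59)(0−1) = 98/59
ω_r/ω_c = 98/59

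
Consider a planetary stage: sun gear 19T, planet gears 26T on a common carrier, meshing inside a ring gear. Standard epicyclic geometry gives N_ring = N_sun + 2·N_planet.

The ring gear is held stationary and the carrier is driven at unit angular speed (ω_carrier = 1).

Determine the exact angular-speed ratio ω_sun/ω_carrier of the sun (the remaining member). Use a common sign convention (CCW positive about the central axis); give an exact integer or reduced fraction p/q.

N_ring = 19 + 2·26 = 71
19(ω_s−ω_c) = −71(ω_r−ω_c),  ω_r=0, ω_c=1
ω_s = 1 − (71/19)(0−1) = 90/19
ω_s/ω_c = 90/19

90/19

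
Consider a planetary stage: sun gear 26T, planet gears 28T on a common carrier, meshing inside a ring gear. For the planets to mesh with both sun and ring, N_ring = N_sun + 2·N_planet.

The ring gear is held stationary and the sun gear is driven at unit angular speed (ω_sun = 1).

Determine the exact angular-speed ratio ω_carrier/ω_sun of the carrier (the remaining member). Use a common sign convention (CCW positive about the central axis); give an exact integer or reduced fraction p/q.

13/54

N_ring = 26 + 2·28 = 82
26(ω_s−ω_c) = −82(ω_r−ω_c),  ω_r=0, ω_s=1
26(1−ω_c) = −82(0−ω_c)  ⇒  108ω_c = 26  ⇒  ω_c = 13/54
ω_c/ω_s = 13/54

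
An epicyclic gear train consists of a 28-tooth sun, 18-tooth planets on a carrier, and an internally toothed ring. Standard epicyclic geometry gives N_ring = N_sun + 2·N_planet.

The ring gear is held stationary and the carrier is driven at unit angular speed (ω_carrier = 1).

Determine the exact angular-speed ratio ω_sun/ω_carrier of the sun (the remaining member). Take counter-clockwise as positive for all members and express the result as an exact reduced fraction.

N_ring = 28 + 2·18 = 64
28(ω_s−ω_c) = −64(ω_r−ω_c),  ω_r=0, ω_c=1
ω_s = 1 − (64/28)(0−1) = 23/7
ω_s/ω_c = 23/7

23/7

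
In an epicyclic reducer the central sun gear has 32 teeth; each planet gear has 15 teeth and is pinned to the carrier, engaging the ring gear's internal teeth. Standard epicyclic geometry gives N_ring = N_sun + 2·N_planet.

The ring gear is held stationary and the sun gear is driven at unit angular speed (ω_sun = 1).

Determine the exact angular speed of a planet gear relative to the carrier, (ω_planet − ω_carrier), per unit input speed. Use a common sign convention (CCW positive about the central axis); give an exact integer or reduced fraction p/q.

-992/705

N_ring = 32 + 2·15 = 62
32(ω_s−ω_c) = −62(ω_r−ω_c),  ω_r=0, ω_s=1
32(1−ω_c) = −62(0−ω_c)  ⇒  94ω_c = 32  ⇒  ω_c = 16/47
sun–planet: 32·(1−16/47) = −15·(ω_p−ω_c)  ⇒  ω_p−ω_c = −(32/15)·(31/47) = -992/705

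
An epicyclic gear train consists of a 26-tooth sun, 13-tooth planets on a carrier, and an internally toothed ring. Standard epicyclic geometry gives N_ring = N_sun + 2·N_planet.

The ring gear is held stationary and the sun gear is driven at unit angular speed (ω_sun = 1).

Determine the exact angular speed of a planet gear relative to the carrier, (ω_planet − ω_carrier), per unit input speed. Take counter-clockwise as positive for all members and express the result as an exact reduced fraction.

N_ring = 26 + 2·13 = 52
26(ω_s−ω_c) = −52(ω_r−ω_c),  ω_r=0, ω_s=1
26(1−ω_c) = −52(0−ω_c)  ⇒  78ω_c = 26  ⇒  ω_c = 1/3
sun–planet: 26·(1−1/3) = −13·(ω_p−ω_c)  ⇒  ω_p−ω_c = −(26/13)·(2/3) = -4/3

-4/3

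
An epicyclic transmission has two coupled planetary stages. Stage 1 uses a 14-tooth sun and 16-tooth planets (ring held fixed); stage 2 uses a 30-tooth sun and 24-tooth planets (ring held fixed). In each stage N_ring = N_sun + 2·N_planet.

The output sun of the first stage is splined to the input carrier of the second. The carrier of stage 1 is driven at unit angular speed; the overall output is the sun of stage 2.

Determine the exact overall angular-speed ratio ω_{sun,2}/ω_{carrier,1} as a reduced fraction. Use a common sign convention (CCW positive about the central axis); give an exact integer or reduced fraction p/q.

Stage 1: N_ring = 14 + 2·16 = 46
Stage 1: 14(ω_s−ω_c) = −46(ω_r−ω_c),  ω_r=0, ω_c=1
Stage 1: ω_s = 1 − (46/14)(0−1) = 30/7
  ⇒ ω_s¹/ω_c¹ = 30/7
Stage 2: N_ring = 30 + 2·24 = 78
Stage 2: 30(ω_s−ω_c) = −78(ω_r−ω_c),  ω_r=0, ω_c=1
Stage 2: ω_s = 1 − (78/30)(0−1) = 18/5
  ⇒ ω_s²/ω_c² = 18/5
Coupling ω_c² = ω_s¹ ⇒ overall = 30/7 × 18/5 = 108/7

108/7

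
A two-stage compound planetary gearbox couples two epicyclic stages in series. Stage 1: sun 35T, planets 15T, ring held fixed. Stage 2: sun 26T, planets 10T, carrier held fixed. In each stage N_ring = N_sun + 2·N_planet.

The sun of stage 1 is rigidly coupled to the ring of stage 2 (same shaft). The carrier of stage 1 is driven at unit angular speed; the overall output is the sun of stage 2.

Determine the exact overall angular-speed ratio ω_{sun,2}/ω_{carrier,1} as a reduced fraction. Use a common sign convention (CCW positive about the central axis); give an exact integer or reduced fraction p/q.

Stage 1: N_ring = 35 + 2·15 = 65
Stage 1: 35(ω_s−ω_c) = −65(ω_r−ω_c),  ω_r=0, ω_c=1
Stage 1: ω_s = 1 − (65/35)(0−1) = 20/7
  ⇒ ω_s¹/ω_c¹ = 20/7
Stage 2: N_ring = 26 + 2·10 = 46
Stage 2: 26(ω_s−ω_c) = −46(ω_r−ω_c),  ω_c=0, ω_r=1
Stage 2: ω_s = 0 − (46/26)(1−0) = -23/13
  ⇒ ω_s²/ω_r² = -23/13
Coupling ω_r² = ω_s¹ ⇒ overall = 20/7 × -23/13 = -460/91

-460/91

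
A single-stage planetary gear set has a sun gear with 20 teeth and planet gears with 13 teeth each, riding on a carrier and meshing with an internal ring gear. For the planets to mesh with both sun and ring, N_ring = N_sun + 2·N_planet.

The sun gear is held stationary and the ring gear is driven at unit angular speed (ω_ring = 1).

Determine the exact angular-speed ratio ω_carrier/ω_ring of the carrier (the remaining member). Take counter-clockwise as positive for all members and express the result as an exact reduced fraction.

23/33

N_ring = 20 + 2·13 = 46
20(ω_s−ω_c) = −46(ω_r−ω_c),  ω_s=0, ω_r=1
20(0−ω_c) = −46(1−ω_c)  ⇒  66ω_c = 46  ⇒  ω_c = 23/33
ω_c/ω_r = 23/33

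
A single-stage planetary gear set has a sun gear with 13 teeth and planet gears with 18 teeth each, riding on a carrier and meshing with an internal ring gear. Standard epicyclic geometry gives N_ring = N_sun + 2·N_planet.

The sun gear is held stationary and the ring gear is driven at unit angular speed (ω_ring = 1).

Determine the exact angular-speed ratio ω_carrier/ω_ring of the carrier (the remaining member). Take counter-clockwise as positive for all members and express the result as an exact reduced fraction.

N_ring = 13 + 2·18 = 49
13(ω_s−ω_c) = −49(ω_r−ω_c),  ω_s=0, ω_r=1
13(0−ω_c) = −49(1−ω_c)  ⇒  62ω_c = 49  ⇒  ω_c = 49/62
ω_c/ω_r = 49/62

49/62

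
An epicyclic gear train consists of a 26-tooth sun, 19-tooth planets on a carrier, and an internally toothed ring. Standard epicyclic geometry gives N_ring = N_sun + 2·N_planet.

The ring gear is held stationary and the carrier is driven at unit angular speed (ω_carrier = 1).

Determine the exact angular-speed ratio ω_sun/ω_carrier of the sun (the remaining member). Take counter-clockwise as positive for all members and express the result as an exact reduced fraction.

45/13

N_ring = 26 + 2·19 = 64
26(ω_s−ω_c) = −64(ω_r−ω_c),  ω_r=0, ω_c=1
ω_s = 1 − (64/26)(0−1) = 45/13
ω_s/ω_c = 45/13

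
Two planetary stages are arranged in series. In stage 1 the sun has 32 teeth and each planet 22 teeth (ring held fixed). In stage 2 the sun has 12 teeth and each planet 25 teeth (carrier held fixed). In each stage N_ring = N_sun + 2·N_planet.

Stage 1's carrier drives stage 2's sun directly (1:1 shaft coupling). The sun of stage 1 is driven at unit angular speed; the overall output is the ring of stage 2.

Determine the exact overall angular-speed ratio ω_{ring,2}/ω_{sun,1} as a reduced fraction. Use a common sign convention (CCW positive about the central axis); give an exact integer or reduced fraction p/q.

-16/279

Stage 1: N_ring = 32 + 2·22 = 76
Stage 1: 32(ω_s−ω_c) = −76(ω_r−ω_c),  ω_r=0, ω_s=1
Stage 1: 32(1−ω_c) = −76(0−ω_c)  ⇒  108ω_c = 32  ⇒  ω_c = 8/27
  ⇒ ω_c¹/ω_s¹ = 8/27
Stage 2: N_ring = 12 + 2·25 = 62
Stage 2: 12(ω_s−ω_c) = −62(ω_r−ω_c),  ω_c=0, ω_s=1
Stage 2: ω_r = 0 − (12/62)(1−0) = -6/31
  ⇒ ω_r²/ω_s² = -6/31
Coupling ω_s² = ω_c¹ ⇒ overall = 8/27 × -6/31 = -16/279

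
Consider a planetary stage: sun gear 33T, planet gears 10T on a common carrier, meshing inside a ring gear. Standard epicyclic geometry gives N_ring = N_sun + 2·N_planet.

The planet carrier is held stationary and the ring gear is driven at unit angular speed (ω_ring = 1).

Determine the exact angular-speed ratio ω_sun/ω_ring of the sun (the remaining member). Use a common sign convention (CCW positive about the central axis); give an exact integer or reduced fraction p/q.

-53/33

N_ring = 33 + 2·10 = 53
33(ω_s−ω_c) = −53(ω_r−ω_c),  ω_c=0, ω_r=1
ω_s = 0 − (53/33)(1−0) = -53/33
ω_s/ω_r = -53/33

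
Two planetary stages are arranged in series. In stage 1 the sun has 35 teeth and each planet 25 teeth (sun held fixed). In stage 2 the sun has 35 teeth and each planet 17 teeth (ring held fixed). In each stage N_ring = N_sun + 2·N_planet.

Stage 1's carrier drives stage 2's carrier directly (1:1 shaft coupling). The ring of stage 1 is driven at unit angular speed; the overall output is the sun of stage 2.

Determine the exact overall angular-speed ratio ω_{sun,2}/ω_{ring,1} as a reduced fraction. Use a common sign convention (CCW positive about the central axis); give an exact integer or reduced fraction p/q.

Stage 1: N_ring = 35 + 2·25 = 85
Stage 1: 35(ω_s−ω_c) = −85(ω_r−ω_c),  ω_s=0, ω_r=1
Stage 1: 35(0−ω_c) = −85(1−ω_c)  ⇒  120ω_c = 85  ⇒  ω_c = 17/24
  ⇒ ω_c¹/ω_r¹ = 17/24
Stage 2: N_ring = 35 + 2·17 = 69
Stage 2: 35(ω_s−ω_c) = −69(ω_r−ω_c),  ω_r=0, ω_c=1
Stage 2: ω_s = 1 − (69/35)(0−1) = 104/35
  ⇒ ω_s²/ω_c² = 104/35
Coupling ω_c² = ω_c¹ ⇒ overall = 17/24 × 104/35 = 221/105

221/105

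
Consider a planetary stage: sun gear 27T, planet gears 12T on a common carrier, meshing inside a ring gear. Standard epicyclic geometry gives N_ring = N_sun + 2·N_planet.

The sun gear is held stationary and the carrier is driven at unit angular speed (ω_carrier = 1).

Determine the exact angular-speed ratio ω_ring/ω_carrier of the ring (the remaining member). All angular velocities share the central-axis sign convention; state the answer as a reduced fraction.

26/17

N_ring = 27 + 2·12 = 51
27(ω_s−ω_c) = −51(ω_r−ω_c),  ω_s=0, ω_c=1
ω_r = 1 − (27/51)(0−1) = 26/17
ω_r/ω_c = 26/17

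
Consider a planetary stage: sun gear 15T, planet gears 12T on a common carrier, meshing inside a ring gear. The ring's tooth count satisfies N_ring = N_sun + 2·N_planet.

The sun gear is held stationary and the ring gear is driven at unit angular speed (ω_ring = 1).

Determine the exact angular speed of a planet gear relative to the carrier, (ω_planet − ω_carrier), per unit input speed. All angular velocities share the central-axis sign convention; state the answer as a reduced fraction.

N_ring = 15 + 2·12 = 39
15(ω_s−ω_c) = −39(ω_r−ω_c),  ω_s=0, ω_r=1
15(0−ω_c) = −39(1−ω_c)  ⇒  54ω_c = 39  ⇒  ω_c = 13/18
sun–planet: 15·(0−13/18) = −12·(ω_p−ω_c)  ⇒  ω_p−ω_c = −(15/12)·(-13/18) = 65/72

65/72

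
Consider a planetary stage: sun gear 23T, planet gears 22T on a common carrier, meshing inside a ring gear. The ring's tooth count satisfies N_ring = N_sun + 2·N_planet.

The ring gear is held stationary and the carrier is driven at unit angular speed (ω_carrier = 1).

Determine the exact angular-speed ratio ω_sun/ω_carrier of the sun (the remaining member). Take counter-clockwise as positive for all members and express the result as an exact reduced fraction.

90/23

N_ring = 23 + 2·22 = 67
23(ω_s−ω_c) = −67(ω_r−ω_c),  ω_r=0, ω_c=1
ω_s = 1 − (67/23)(0−1) = 90/23
ω_s/ω_c = 90/23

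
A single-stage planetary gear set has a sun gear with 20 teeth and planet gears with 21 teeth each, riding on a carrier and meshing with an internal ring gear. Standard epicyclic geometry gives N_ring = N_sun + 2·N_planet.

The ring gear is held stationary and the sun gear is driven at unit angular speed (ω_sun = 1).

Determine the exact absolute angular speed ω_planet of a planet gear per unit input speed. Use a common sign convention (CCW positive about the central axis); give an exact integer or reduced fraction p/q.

-10/21

N_ring = 20 + 2·21 = 62
20(ω_s−ω_c) = −62(ω_r−ω_c),  ω_r=0, ω_s=1
20(1−ω_c) = −62(0−ω_c)  ⇒  82ω_c = 20  ⇒  ω_c = 10/41
sun–planet: 20·(1−10/41) = −21·(ω_p−ω_c)  ⇒  ω_p−ω_c = −(20/21)·(31/41) = -620/861
ω_p = 10/41 − 620/861 = -10/21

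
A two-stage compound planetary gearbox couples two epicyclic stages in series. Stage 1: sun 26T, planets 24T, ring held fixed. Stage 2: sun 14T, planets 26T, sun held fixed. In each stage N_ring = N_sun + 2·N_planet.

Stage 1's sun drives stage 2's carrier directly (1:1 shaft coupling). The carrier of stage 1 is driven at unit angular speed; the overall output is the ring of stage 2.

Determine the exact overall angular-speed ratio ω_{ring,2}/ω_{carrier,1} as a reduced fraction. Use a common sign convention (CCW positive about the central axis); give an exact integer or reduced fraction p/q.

2000/429

Stage 1: N_ring = 26 + 2·24 = 74
Stage 1: 26(ω_s−ω_c) = −74(ω_r−ω_c),  ω_r=0, ω_c=1
Stage 1: ω_s = 1 − (74/26)(0−1) = 50/13
  ⇒ ω_s¹/ω_c¹ = 50/13
Stage 2: N_ring = 14 + 2·26 = 66
Stage 2: 14(ω_s−ω_c) = −66(ω_r−ω_c),  ω_s=0, ω_c=1
Stage 2: ω_r = 1 − (14/66)(0−1) = 40/33
  ⇒ ω_r²/ω_c² = 40/33
Coupling ω_c² = ω_s¹ ⇒ overall = 50/13 × 40/33 = 2000/429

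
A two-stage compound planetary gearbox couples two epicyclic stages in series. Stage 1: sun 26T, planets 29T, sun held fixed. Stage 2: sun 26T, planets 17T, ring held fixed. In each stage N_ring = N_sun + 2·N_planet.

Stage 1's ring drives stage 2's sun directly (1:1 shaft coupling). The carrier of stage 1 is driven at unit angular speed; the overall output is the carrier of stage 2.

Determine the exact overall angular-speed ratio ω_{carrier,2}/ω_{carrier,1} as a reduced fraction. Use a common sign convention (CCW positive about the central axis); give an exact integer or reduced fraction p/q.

Stage 1: N_ring = 26 + 2·29 = 84
Stage 1: 26(ω_s−ω_c) = −84(ω_r−ω_c),  ω_s=0, ω_c=1
Stage 1: ω_r = 1 − (26/84)(0−1) = 55/42
  ⇒ ω_r¹/ω_c¹ = 55/42
Stage 2: N_ring = 26 + 2·17 = 60
Stage 2: 26(ω_s−ω_c) = −60(ω_r−ω_c),  ω_r=0, ω_s=1
Stage 2: 26(1−ω_c) = −60(0−ω_c)  ⇒  86ω_c = 26  ⇒  ω_c = 13/43
  ⇒ ω_c²/ω_s² = 13/43
Coupling ω_s² = ω_r¹ ⇒ overall = 55/42 × 13/43 = 715/1806

715/1806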